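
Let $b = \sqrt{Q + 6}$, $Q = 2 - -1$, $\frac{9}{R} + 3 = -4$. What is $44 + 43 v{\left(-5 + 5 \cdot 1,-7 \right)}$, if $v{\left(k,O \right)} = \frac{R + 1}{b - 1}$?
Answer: $\frac{265}{7} \approx 37.857$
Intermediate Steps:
$R = - \frac{9}{7}$ ($R = \frac{9}{-3 - 4} = \frac{9}{-7} = 9 \left(- \frac{1}{7}\right) = - \frac{9}{7} \approx -1.2857$)
$Q = 3$ ($Q = 2 + 1 = 3$)
$b = 3$ ($b = \sqrt{3 + 6} = \sqrt{9} = 3$)
$v{\left(k,O \right)} = - \frac{1}{7}$ ($v{\left(k,O \right)} = \frac{- \frac{9}{7} + 1}{3 - 1} = - \frac{2}{7 \cdot 2} = \left(- \frac{2}{7}\right) \frac{1}{2} = - \frac{1}{7}$)
$44 + 43 v{\left(-5 + 5 \cdot 1,-7 \right)} = 44 + 43 \left(- \frac{1}{7}\right) = 44 - \frac{43}{7} = \frac{265}{7}$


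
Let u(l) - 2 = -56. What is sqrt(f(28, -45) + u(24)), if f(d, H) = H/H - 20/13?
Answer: I*sqrt(9217)/13 ≈ 7.385*I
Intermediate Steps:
f(d, H) = -7/13 (f(d, H) = 1 - 20*1/13 = 1 - 20/13 = -7/13)
u(l) = -54 (u(l) = 2 - 56 = -54)
sqrt(f(28, -45) + u(24)) = sqrt(-7/13 - 54) = sqrt(-709/13) = I*sqrt(9217)/13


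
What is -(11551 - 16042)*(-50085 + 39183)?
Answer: -48960882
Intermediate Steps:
-(11551 - 16042)*(-50085 + 39183) = -(-4491)*(-10902) = -1*48960882 = -48960882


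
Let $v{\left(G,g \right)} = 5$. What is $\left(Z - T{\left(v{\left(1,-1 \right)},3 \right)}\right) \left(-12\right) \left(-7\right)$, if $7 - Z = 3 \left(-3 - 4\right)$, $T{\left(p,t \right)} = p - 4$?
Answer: $2268$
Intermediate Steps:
$T{\left(p,t \right)} = -4 + p$ ($T{\left(p,t \right)} = p - 4 = -4 + p$)
$Z = 28$ ($Z = 7 - 3 \left(-3 - 4\right) = 7 - 3 \left(-7\right) = 7 - -21 = 7 + 21 = 28$)
$\left(Z - T{\left(v{\left(1,-1 \right)},3 \right)}\right) \left(-12\right) \left(-7\right) = \left(28 - \left(-4 + 5\right)\right) \left(-12\right) \left(-7\right) = \left(28 - 1\right) \left(-12\right) \left(-7\right) = 27 \left(-12\right) \left(-7\right) = \left(-324\right) \left(-7\right) = 2268$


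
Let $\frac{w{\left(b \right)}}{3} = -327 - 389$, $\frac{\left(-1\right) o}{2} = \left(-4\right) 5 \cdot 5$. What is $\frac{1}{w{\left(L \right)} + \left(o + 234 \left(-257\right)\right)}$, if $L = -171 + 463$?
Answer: $- \frac{1}{62086} \approx -1.6107 \cdot 10^{-5}$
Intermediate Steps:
$o = 200$ ($o = - 2 \left(-4\right) 5 \cdot 5 = - 2 \left(\left(-20\right) 5\right) = \left(-2\right) \left(-100\right) = 200$)
$L = 292$
$w{\left(b \right)} = -2148$ ($w{\left(b \right)} = 3 \left(-327 - 389\right) = 3 \left(-716\right) = -2148$)
$\frac{1}{w{\left(L \right)} + \left(o + 234 \left(-257\right)\right)} = \frac{1}{-2148 + \left(200 + 234 \left(-257\right)\right)} = \frac{1}{-2148 + \left(200 - 60138\right)} = \frac{1}{-2148 - 59938} = \frac{1}{-62086} = - \frac{1}{62086}$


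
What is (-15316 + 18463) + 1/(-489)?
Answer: 1538882/489 ≈ 3147.0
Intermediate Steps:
(-15316 + 18463) + 1/(-489) = 3147 - 1/489 = 1538882/489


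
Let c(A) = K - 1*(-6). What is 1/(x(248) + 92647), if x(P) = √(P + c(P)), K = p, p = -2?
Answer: 92647/8583466357 - 6*√7/8583466357 ≈ 1.0792e-5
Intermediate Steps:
K = -2
c(A) = 4 (c(A) = -2 - 1*(-6) = -2 + 6 = 4)
x(P) = √(4 + P) (x(P) = √(P + 4) = √(4 + P))
1/(x(248) + 92647) = 1/(√(4 + 248) + 92647) = 1/(√252 + 92647) = 1/(6*√7 + 92647) = 1/(92647 + 6*√7)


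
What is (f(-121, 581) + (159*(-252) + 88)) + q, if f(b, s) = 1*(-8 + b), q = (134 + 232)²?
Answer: 93847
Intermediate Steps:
q = 133956 (q = 366² = 133956)
f(b, s) = -8 + b
(f(-121, 581) + (159*(-252) + 88)) + q = ((-8 - 121) + (159*(-252) + 88)) + 133956 = (-129 + (-40068 + 88)) + 133956 = (-129 - 39980) + 133956 = -40109 + 133956 = 93847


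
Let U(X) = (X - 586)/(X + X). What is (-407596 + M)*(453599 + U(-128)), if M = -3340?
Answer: -2982420876643/16 ≈ -1.8640e+11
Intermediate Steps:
U(X) = (-586 + X)/(2*X) (U(X) = (-586 + X)/((2*X)) = (-586 + X)*(1/(2*X)) = (-586 + X)/(2*X))
(-407596 + M)*(453599 + U(-128)) = (-407596 - 3340)*(453599 + (½)*(-586 - 128)/(-128)) = -410936*(453599 + (½)*(-1/128)*(-714)) = -410936*(453599 + 357/128) = -410936*58061029/128 = -2982420876643/16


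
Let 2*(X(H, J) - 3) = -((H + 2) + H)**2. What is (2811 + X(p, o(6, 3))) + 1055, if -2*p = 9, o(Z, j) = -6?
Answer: 7689/2 ≈ 3844.5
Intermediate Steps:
p = -9/2 (p = -1/2*9 = -9/2 ≈ -4.5000)
X(H, J) = 3 - (2 + 2*H)**2/2 (X(H, J) = 3 + (-((H + 2) + H)**2)/2 = 3 + (-((2 + H) + H)**2)/2 = 3 + (-(2 + 2*H)**2)/2 = 3 - (2 + 2*H)**2/2)
(2811 + X(p, o(6, 3))) + 1055 = (2811 + (3 - 2*(1 - 9/2)**2)) + 1055 = (2811 + (3 - 2*(-7/2)**2)) + 1055 = (2811 + (3 - 2*49/4)) + 1055 = (2811 + (3 - 49/2)) + 1055 = (2811 - 43/2) + 1055 = 5579/2 + 1055 = 7689/2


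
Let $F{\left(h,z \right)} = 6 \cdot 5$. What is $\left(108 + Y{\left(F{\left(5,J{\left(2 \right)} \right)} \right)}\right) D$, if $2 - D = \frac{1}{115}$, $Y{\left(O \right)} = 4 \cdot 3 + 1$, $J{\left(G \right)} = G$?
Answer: $\frac{27709}{115} \approx 240.95$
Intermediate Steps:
$F{\left(h,z \right)} = 30$
$Y{\left(O \right)} = 13$ ($Y{\left(O \right)} = 12 + 1 = 13$)
$D = \frac{229}{115}$ ($D = 2 - \frac{1}{115} = \frac{229}{115} \approx 1.9913$)
$\left(108 + Y{\left(F{\left(5,J{\left(2 \right)} \right)} \right)}\right) D = \left(108 + 13\right) \frac{229}{115} = 121 \cdot \frac{229}{115} = \frac{27709}{115}$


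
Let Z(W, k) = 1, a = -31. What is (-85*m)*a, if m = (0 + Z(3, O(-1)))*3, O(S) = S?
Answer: 7905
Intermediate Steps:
m = 3 (m = (0 + 1)*3 = 1*3 = 3)
(-85*m)*a = -85*3*(-31) = -255*(-31) = 7905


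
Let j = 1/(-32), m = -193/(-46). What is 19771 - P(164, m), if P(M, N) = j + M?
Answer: 627425/32 ≈ 19607.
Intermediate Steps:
m = 193/46 (m = -193*(-1/46) = 193/46 ≈ 4.1956)
j = -1/32 ≈ -0.031250
P(M, N) = -1/32 + M
19771 - P(164, m) = 19771 - (-1/32 + 164) = 19771 - 1*5247/32 = 19771 - 5247/32 = 627425/32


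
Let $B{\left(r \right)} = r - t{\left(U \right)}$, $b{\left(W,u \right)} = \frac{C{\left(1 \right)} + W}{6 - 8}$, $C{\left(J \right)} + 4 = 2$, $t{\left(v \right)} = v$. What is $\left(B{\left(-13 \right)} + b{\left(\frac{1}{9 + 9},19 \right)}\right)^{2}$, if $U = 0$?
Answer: $\frac{187489}{1296} \approx 144.67$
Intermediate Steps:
$C{\left(J \right)} = -2$ ($C{\left(J \right)} = -4 + 2 = -2$)
$b{\left(W,u \right)} = 1 - \frac{W}{2}$ ($b{\left(W,u \right)} = \frac{-2 + W}{6 - 8} = \frac{-2 + W}{-2} = \left(-2 + W\right) \left(- \frac{1}{2}\right) = 1 - \frac{W}{2}$)
$B{\left(r \right)} = r$ ($B{\left(r \right)} = r - 0 = r + 0 = r$)
$\left(B{\left(-13 \right)} + b{\left(\frac{1}{9 + 9},19 \right)}\right)^{2} = \left(-13 + \left(1 - \frac{1}{2 \left(9 + 9\right)}\right)\right)^{2} = \left(-13 + \left(1 - \frac{1}{2 \cdot 18}\right)\right)^{2} = \left(-13 + \left(1 - \frac{1}{36}\right)\right)^{2} = \left(-13 + \frac{35}{36}\right)^{2} = \left(- \frac{433}{36}\right)^{2} = \frac{187489}{1296}$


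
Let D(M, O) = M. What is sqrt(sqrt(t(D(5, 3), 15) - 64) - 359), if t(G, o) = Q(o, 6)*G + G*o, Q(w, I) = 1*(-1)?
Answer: sqrt(-359 + sqrt(6)) ≈ 18.883*I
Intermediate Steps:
Q(w, I) = -1
t(G, o) = -G + G*o
sqrt(sqrt(t(D(5, 3), 15) - 64) - 359) = sqrt(sqrt(5*(-1 + 15) - 64) - 359) = sqrt(sqrt(5*14 - 64) - 359) = sqrt(sqrt(70 - 64) - 359) = sqrt(sqrt(6) - 359) = sqrt(-359 + sqrt(6))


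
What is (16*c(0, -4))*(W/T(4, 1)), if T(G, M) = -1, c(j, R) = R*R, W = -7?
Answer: 1792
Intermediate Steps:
c(j, R) = R**2
(16*c(0, -4))*(W/T(4, 1)) = (16*(-4)**2)*(-7/(-1)) = (16*16)*(-7*(-1)) = 256*7 = 1792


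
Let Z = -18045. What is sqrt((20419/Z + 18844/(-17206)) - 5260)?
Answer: 7*I*sqrt(5868789164532205)/7392435 ≈ 72.541*I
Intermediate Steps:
sqrt((20419/Z + 18844/(-17206)) - 5260) = sqrt((20419/(-18045) + 18844/(-17206)) - 5260) = sqrt((20419*(-1/18045) + 18844*(-1/17206)) - 5260) = sqrt((-20419/18045 - 1346/1229) - 5260) = sqrt(-49383521/22177305 - 5260) = sqrt(-116702007821/22177305) = 7*I*sqrt(5868789164532205)/7392435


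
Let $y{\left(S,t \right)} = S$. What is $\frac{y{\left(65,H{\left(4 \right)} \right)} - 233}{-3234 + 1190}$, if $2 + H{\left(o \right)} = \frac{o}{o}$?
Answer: $\frac{6}{73} \approx 0.082192$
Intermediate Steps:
$H{\left(o \right)} = -1$ ($H{\left(o \right)} = -2 + \frac{o}{o} = -2 + 1 = -1$)
$\frac{y{\left(65,H{\left(4 \right)} \right)} - 233}{-3234 + 1190} = \frac{65 - 233}{-3234 + 1190} = - \frac{168}{-2044} = \left(-168\right) \left(- \frac{1}{2044}\right) = \frac{6}{73}$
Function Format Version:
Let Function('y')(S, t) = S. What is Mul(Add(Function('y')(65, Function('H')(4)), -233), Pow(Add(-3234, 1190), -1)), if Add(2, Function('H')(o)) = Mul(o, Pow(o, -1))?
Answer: Rational(6, 73) ≈ 0.082192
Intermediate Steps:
Function('H')(o) = -1 (Function('H')(o) = Add(-2, Mul(o, Pow(o, -1))) = Add(-2, 1) = -1)
Mul(Add(Function('y')(65, Function('H')(4)), -233), Pow(Add(-3234, 1190), -1)) = Mul(Add(65, -233), Pow(Add(-3234, 1190), -1)) = Mul(-168, Pow(-2044, -1)) = Mul(-168, Rational(-1, 2044)) = Rational(6, 73)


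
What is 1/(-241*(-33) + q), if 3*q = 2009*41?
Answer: 3/106228 ≈ 2.8241e-5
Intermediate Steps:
q = 82369/3 (q = (2009*41)/3 = (⅓)*82369 = 82369/3 ≈ 27456.)
1/(-241*(-33) + q) = 1/(-241*(-33) + 82369/3) = 1/(7953 + 82369/3) = 1/(106228/3) = 3/106228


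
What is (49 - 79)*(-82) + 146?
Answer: 2606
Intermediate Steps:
(49 - 79)*(-82) + 146 = -30*(-82) + 146 = 2460 + 146 = 2606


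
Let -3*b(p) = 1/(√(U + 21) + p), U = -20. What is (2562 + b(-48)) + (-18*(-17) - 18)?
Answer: 401851/141 ≈ 2850.0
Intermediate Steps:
b(p) = -1/(3*(1 + p)) (b(p) = -1/(3*(√(-20 + 21) + p)) = -1/(3*(√1 + p)) = -1/(3*(1 + p)))
(2562 + b(-48)) + (-18*(-17) - 18) = (2562 - 1/(3 + 3*(-48))) + (-18*(-17) - 18) = (2562 - 1/(3 - 144)) + (306 - 18) = (2562 - 1/(-141)) + 288 = (2562 - 1*(-1/141)) + 288 = (2562 + 1/141) + 288 = 361243/141 + 288 = 401851/141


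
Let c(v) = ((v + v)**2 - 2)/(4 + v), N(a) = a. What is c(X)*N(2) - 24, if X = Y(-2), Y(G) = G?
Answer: -10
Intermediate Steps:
X = -2
c(v) = (-2 + 4*v**2)/(4 + v) (c(v) = ((2*v)**2 - 2)/(4 + v) = (4*v**2 - 2)/(4 + v) = (-2 + 4*v**2)/(4 + v))
c(X)*N(2) - 24 = (2*(-1 + 2*(-2)**2)/(4 - 2))*2 - 24 = (2*(-1 + 2*4)/2)*2 - 24 = (2*(1/2)*(-1 + 8))*2 - 24 = (2*(1/2)*7)*2 - 24 = 7*2 - 24 = 14 - 24 = -10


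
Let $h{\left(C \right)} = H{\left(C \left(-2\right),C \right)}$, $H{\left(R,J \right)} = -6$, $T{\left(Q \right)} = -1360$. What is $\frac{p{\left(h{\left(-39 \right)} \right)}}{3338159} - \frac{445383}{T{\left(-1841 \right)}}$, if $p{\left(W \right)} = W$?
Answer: $\frac{87456427161}{267052720} \approx 327.49$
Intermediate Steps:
$h{\left(C \right)} = -6$
$\frac{p{\left(h{\left(-39 \right)} \right)}}{3338159} - \frac{445383}{T{\left(-1841 \right)}} = - \frac{6}{3338159} - \frac{445383}{-1360} = \left(-6\right) \frac{1}{3338159} - - \frac{26199}{80} = - \frac{6}{3338159} + \frac{26199}{80} = \frac{87456427161}{267052720}$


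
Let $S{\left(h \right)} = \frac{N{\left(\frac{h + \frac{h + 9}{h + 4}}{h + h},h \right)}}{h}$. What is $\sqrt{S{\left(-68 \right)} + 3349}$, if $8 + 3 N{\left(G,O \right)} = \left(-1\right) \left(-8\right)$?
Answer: $\sqrt{3349} \approx 57.871$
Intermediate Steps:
$N{\left(G,O \right)} = 0$ ($N{\left(G,O \right)} = - \frac{8}{3} + \frac{\left(-1\right) \left(-8\right)}{3} = - \frac{8}{3} + \frac{1}{3} \cdot 8 = - \frac{8}{3} + \frac{8}{3} = 0$)
$S{\left(h \right)} = 0$ ($S{\left(h \right)} = \frac{0}{h} = 0$)
$\sqrt{S{\left(-68 \right)} + 3349} = \sqrt{0 + 3349} = \sqrt{3349}$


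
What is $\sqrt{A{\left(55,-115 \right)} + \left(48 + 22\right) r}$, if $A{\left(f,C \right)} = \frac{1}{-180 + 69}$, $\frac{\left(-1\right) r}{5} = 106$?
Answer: $\frac{i \sqrt{457109211}}{111} \approx 192.61 i$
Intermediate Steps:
$r = -530$ ($r = \left(-5\right) 106 = -530$)
$A{\left(f,C \right)} = - \frac{1}{111}$ ($A{\left(f,C \right)} = \frac{1}{-111} = - \frac{1}{111}$)
$\sqrt{A{\left(55,-115 \right)} + \left(48 + 22\right) r} = \sqrt{- \frac{1}{111} + \left(48 + 22\right) \left(-530\right)} = \sqrt{- \frac{1}{111} + 70 \left(-530\right)} = \sqrt{- \frac{1}{111} - 37100} = \sqrt{- \frac{4118101}{111}} = \frac{i \sqrt{457109211}}{111}$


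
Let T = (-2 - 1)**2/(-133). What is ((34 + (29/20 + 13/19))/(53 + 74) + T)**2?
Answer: 5366588049/114122352400 ≈ 0.047025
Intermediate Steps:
T = -9/133 (T = (-3)**2*(-1/133) = 9*(-1/133) = -9/133 ≈ -0.067669)
((34 + (29/20 + 13/19))/(53 + 74) + T)**2 = ((34 + (29/20 + 13/19))/(53 + 74) - 9/133)**2 = ((34 + (29*(1/20) + 13*(1/19)))/127 - 9/133)**2 = ((34 + (29/20 + 13/19))*(1/127) - 9/133)**2 = ((34 + 811/380)*(1/127) - 9/133)**2 = ((13731/380)*(1/127) - 9/133)**2 = (13731/48260 - 9/133)**2 = (73257/337820)**2 = 5366588049/114122352400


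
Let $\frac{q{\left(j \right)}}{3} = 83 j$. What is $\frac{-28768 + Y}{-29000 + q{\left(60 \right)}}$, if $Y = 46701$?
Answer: $- \frac{17933}{14060} \approx -1.2755$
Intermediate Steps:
$q{\left(j \right)} = 249 j$ ($q{\left(j \right)} = 3 \cdot 83 j = 249 j$)
$\frac{-28768 + Y}{-29000 + q{\left(60 \right)}} = \frac{-28768 + 46701}{-29000 + 249 \cdot 60} = \frac{17933}{-29000 + 14940} = \frac{17933}{-14060} = 17933 \left(- \frac{1}{14060}\right) = - \frac{17933}{14060}$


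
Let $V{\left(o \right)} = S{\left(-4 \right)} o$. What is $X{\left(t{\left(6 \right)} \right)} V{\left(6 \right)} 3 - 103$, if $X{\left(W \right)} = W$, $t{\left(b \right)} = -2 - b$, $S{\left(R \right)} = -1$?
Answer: $41$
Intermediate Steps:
$V{\left(o \right)} = - o$
$X{\left(t{\left(6 \right)} \right)} V{\left(6 \right)} 3 - 103 = \left(-2 - 6\right) \left(-1\right) 6 \cdot 3 - 103 = \left(-2 - 6\right) \left(\left(-6\right) 3\right) - 103 = \left(-8\right) \left(-18\right) - 103 = 144 - 103 = 41$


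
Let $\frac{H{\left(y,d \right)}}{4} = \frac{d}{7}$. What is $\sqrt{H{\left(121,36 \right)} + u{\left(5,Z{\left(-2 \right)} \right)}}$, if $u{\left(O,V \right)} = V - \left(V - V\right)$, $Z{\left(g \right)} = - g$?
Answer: $\frac{\sqrt{1106}}{7} \approx 4.7509$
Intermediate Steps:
$u{\left(O,V \right)} = V$ ($u{\left(O,V \right)} = V - 0 = V + 0 = V$)
$H{\left(y,d \right)} = \frac{4 d}{7}$ ($H{\left(y,d \right)} = 4 \frac{d}{7} = \frac{4 d}{7}$)
$\sqrt{H{\left(121,36 \right)} + u{\left(5,Z{\left(-2 \right)} \right)}} = \sqrt{\frac{4}{7} \cdot 36 - -2} = \sqrt{\frac{144}{7} + 2} = \sqrt{\frac{158}{7}} = \frac{\sqrt{1106}}{7}$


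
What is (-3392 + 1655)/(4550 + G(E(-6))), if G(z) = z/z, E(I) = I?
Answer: -579/1517 ≈ -0.38167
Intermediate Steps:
G(z) = 1
(-3392 + 1655)/(4550 + G(E(-6))) = (-3392 + 1655)/(4550 + 1) = -1737/4551 = -1737*1/4551 = -579/1517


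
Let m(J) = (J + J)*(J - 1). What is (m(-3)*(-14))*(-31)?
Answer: 10416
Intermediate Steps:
m(J) = 2*J*(-1 + J) (m(J) = (2*J)*(-1 + J) = 2*J*(-1 + J))
(m(-3)*(-14))*(-31) = ((2*(-3)*(-1 - 3))*(-14))*(-31) = ((2*(-3)*(-4))*(-14))*(-31) = (24*(-14))*(-31) = -336*(-31) = 10416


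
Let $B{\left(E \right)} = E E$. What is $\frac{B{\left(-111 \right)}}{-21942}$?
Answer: $- \frac{1369}{2438} \approx -0.56153$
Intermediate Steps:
$B{\left(E \right)} = E^{2}$
$\frac{B{\left(-111 \right)}}{-21942} = \frac{\left(-111\right)^{2}}{-21942} = 12321 \left(- \frac{1}{21942}\right) = - \frac{1369}{2438}$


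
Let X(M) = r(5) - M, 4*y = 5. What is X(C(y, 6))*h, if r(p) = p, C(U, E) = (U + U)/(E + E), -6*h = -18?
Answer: 115/8 ≈ 14.375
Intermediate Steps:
y = 5/4 (y = (1/4)*5 = 5/4 ≈ 1.2500)
h = 3 (h = -1/6*(-18) = 3)
C(U, E) = U/E (C(U, E) = (2*U)/((2*E)) = (2*U)*(1/(2*E)) = U/E)
X(M) = 5 - M
X(C(y, 6))*h = (5 - 5/(4*6))*3 = (5 - 1*5/24)*3 = (5 - 5/24)*3 = (115/24)*3 = 115/8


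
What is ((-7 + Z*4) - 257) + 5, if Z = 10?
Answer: -219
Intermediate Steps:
((-7 + Z*4) - 257) + 5 = ((-7 + 10*4) - 257) + 5 = ((-7 + 40) - 257) + 5 = (33 - 257) + 5 = -224 + 5 = -219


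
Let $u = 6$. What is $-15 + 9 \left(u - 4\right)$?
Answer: $3$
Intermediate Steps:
$-15 + 9 \left(u - 4\right) = -15 + 9 \left(6 - 4\right) = -15 + 9 \cdot 2 = -15 + 18 = 3$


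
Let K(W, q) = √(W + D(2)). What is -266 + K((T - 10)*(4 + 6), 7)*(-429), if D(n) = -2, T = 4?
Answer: -266 - 429*I*√62 ≈ -266.0 - 3377.9*I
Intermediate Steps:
K(W, q) = √(-2 + W) (K(W, q) = √(W - 2) = √(-2 + W))
-266 + K((T - 10)*(4 + 6), 7)*(-429) = -266 + √(-2 + (4 - 10)*(4 + 6))*(-429) = -266 + √(-2 - 6*10)*(-429) = -266 + √(-2 - 60)*(-429) = -266 + √(-62)*(-429) = -266 + (I*√62)*(-429) = -266 - 429*I*√62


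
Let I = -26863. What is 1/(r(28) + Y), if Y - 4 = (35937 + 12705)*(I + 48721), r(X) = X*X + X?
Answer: 1/1063217652 ≈ 9.4054e-10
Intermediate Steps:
r(X) = X + X**2 (r(X) = X**2 + X = X + X**2)
Y = 1063216840 (Y = 4 + (35937 + 12705)*(-26863 + 48721) = 4 + 48642*21858 = 4 + 1063216836 = 1063216840)
1/(r(28) + Y) = 1/(28*(1 + 28) + 1063216840) = 1/(28*29 + 1063216840) = 1/(812 + 1063216840) = 1/1063217652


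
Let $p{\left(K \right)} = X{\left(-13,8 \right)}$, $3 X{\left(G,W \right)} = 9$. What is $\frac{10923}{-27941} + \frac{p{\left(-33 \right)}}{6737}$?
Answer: $- \frac{73504428}{188238517} \approx -0.39049$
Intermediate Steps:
$X{\left(G,W \right)} = 3$ ($X{\left(G,W \right)} = \frac{1}{3} \cdot 9 = 3$)
$p{\left(K \right)} = 3$
$\frac{10923}{-27941} + \frac{p{\left(-33 \right)}}{6737} = \frac{10923}{-27941} + \frac{3}{6737} = 10923 \left(- \frac{1}{27941}\right) + 3 \cdot \frac{1}{6737} = - \frac{10923}{27941} + \frac{3}{6737} = - \frac{73504428}{188238517}$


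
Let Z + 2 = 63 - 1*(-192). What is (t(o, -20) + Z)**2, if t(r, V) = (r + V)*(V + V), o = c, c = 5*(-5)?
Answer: 4214809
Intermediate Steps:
c = -25
o = -25
Z = 253 (Z = -2 + (63 - 1*(-192)) = -2 + (63 + 192) = -2 + 255 = 253)
t(r, V) = 2*V*(V + r) (t(r, V) = (V + r)*(2*V) = 2*V*(V + r))
(t(o, -20) + Z)**2 = (2*(-20)*(-20 - 25) + 253)**2 = (2*(-20)*(-45) + 253)**2 = (1800 + 253)**2 = 2053**2 = 4214809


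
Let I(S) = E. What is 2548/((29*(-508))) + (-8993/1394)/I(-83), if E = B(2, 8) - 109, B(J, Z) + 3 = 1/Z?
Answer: -15581487/135147685 ≈ -0.11529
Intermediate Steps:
B(J, Z) = -3 + 1/Z
E = -895/8 (E = (-3 + 1/8) - 109 = (-3 + ⅛) - 109 = -23/8 - 109 = -895/8 ≈ -111.88)
I(S) = -895/8
2548/((29*(-508))) + (-8993/1394)/I(-83) = 2548/((29*(-508))) + (-8993/1394)/(-895/8) = 2548/(-14732) - 8993*1/1394*(-8/895) = 2548*(-1/14732) - 529/82*(-8/895) = -637/3683 + 2116/36695 = -15581487/135147685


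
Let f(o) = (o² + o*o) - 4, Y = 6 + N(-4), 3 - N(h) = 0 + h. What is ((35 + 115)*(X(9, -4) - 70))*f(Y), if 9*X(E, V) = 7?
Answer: -10404100/3 ≈ -3.4680e+6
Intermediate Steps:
X(E, V) = 7/9 (X(E, V) = (⅑)*7 = 7/9)
N(h) = 3 - h (N(h) = 3 - (0 + h) = 3 - h)
Y = 13 (Y = 6 + (3 - 1*(-4)) = 6 + (3 + 4) = 6 + 7 = 13)
f(o) = -4 + 2*o² (f(o) = (o² + o²) - 4 = 2*o² - 4 = -4 + 2*o²)
((35 + 115)*(X(9, -4) - 70))*f(Y) = ((35 + 115)*(7/9 - 70))*(-4 + 2*13²) = (150*(-623/9))*(-4 + 2*169) = -31150*(-4 + 338)/3 = -31150/3*334 = -10404100/3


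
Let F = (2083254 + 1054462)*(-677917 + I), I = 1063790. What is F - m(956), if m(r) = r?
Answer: 1210759885112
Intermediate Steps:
F = 1210759886068 (F = (2083254 + 1054462)*(-677917 + 1063790) = 3137716*385873 = 1210759886068)
F - m(956) = 1210759886068 - 1*956 = 1210759886068 - 956 = 1210759885112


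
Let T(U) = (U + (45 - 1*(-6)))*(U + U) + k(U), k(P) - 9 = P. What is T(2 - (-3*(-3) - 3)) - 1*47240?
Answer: -47611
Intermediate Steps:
k(P) = 9 + P
T(U) = 9 + U + 2*U*(51 + U) (T(U) = (U + (45 - 1*(-6)))*(U + U) + (9 + U) = (U + (45 + 6))*(2*U) + (9 + U) = (U + 51)*(2*U) + (9 + U) = (51 + U)*(2*U) + (9 + U) = 2*U*(51 + U) + (9 + U) = 9 + U + 2*U*(51 + U))
T(2 - (-3*(-3) - 3)) - 1*47240 = (9 + 2*(2 - (-3*(-3) - 3))² + 103*(2 - (-3*(-3) - 3))) - 1*47240 = (9 + 2*(2 - (9 - 3))² + 103*(2 - (9 - 3))) - 47240 = (9 + 2*(2 - 1*6)² + 103*(2 - 1*6)) - 47240 = (9 + 2*(2 - 6)² + 103*(2 - 6)) - 47240 = (9 + 2*(-4)² + 103*(-4)) - 47240 = (9 + 2*16 - 412) - 47240 = (9 + 32 - 412) - 47240 = -371 - 47240 = -47611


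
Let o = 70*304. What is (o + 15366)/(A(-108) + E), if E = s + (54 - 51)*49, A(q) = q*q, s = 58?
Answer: 36646/11869 ≈ 3.0875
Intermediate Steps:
A(q) = q²
o = 21280
E = 205 (E = 58 + (54 - 51)*49 = 58 + 3*49 = 58 + 147 = 205)
(o + 15366)/(A(-108) + E) = (21280 + 15366)/((-108)² + 205) = 36646/(11664 + 205) = 36646/11869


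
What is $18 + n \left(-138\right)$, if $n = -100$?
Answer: $13818$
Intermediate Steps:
$18 + n \left(-138\right) = 18 - -13800 = 18 + 13800 = 13818$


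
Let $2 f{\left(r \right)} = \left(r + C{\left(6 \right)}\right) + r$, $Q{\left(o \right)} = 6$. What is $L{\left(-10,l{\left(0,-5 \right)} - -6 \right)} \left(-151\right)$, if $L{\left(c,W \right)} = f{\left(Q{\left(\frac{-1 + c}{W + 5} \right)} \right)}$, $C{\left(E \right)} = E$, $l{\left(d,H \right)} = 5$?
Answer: $-1359$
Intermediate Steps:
$f{\left(r \right)} = 3 + r$ ($f{\left(r \right)} = \frac{\left(r + 6\right) + r}{2} = \frac{\left(6 + r\right) + r}{2} = \frac{6 + 2 r}{2} = 3 + r$)
$L{\left(c,W \right)} = 9$ ($L{\left(c,W \right)} = 3 + 6 = 9$)
$L{\left(-10,l{\left(0,-5 \right)} - -6 \right)} \left(-151\right) = 9 \left(-151\right) = -1359$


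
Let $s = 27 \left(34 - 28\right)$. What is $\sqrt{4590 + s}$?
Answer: $12 \sqrt{33} \approx 68.935$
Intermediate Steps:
$s = 162$ ($s = 27 \cdot 6 = 162$)
$\sqrt{4590 + s} = \sqrt{4590 + 162} = \sqrt{4752} = 12 \sqrt{33}$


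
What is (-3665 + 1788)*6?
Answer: -11262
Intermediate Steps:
(-3665 + 1788)*6 = -1877*6 = -11262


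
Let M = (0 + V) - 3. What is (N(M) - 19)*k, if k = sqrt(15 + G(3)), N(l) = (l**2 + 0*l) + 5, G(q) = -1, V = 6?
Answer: -5*sqrt(14) ≈ -18.708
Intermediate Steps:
M = 3 (M = (0 + 6) - 3 = 6 - 3 = 3)
N(l) = 5 + l**2 (N(l) = (l**2 + 0) + 5 = l**2 + 5 = 5 + l**2)
k = sqrt(14) (k = sqrt(15 - 1) = sqrt(14) ≈ 3.7417)
(N(M) - 19)*k = ((5 + 3**2) - 19)*sqrt(14) = ((5 + 9) - 19)*sqrt(14) = (14 - 19)*sqrt(14) = -5*sqrt(14)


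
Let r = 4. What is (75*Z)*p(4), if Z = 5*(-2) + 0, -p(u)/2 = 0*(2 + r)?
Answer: 0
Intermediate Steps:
p(u) = 0 (p(u) = -0*(2 + 4) = -0*6 = -2*0 = 0)
Z = -10 (Z = -10 + 0 = -10)
(75*Z)*p(4) = (75*(-10))*0 = -750*0 = 0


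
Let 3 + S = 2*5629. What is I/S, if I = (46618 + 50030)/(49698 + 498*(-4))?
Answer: 16108/89488505 ≈ 0.00018000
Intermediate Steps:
I = 16108/7951 (I = 96648/(49698 - 1992) = 96648/47706 = 96648*(1/47706) = 16108/7951 ≈ 2.0259)
S = 11255 (S = -3 + 2*5629 = -3 + 11258 = 11255)
I/S = (16108/7951)/11255 = (16108/7951)*(1/11255) = 16108/89488505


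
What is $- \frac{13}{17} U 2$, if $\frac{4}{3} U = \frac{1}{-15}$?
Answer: $\frac{13}{170} \approx 0.076471$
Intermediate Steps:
$U = - \frac{1}{20}$ ($U = \frac{3}{4 \left(-15\right)} = \frac{3}{4} \left(- \frac{1}{15}\right) = - \frac{1}{20} \approx -0.05$)
$- \frac{13}{17} U 2 = - \frac{13}{17} \left(- \frac{1}{20}\right) 2 = \left(-13\right) \frac{1}{17} \left(- \frac{1}{20}\right) 2 = \left(- \frac{13}{17}\right) \left(- \frac{1}{20}\right) 2 = \frac{13}{340} \cdot 2 = \frac{13}{170}$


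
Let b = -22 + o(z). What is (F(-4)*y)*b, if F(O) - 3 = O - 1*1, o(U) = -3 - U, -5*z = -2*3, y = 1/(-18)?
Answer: -131/45 ≈ -2.9111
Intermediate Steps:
y = -1/18 ≈ -0.055556
z = 6/5 (z = -(-2)*3/5 = -1/5*(-6) = 6/5 ≈ 1.2000)
F(O) = 2 + O (F(O) = 3 + (O - 1*1) = 3 + (O - 1) = 3 + (-1 + O) = 2 + O)
b = -131/5 (b = -22 + (-3 - 1*6/5) = -22 + (-3 - 6/5) = -22 - 21/5 = -131/5 ≈ -26.200)
(F(-4)*y)*b = ((2 - 4)*(-1/18))*(-131/5) = -2*(-1/18)*(-131/5) = (1/9)*(-131/5) = -131/45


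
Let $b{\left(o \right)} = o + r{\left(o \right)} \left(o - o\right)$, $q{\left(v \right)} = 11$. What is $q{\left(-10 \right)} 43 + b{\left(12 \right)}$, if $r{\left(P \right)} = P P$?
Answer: $485$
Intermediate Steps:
$r{\left(P \right)} = P^{2}$
$b{\left(o \right)} = o$ ($b{\left(o \right)} = o + o^{2} \left(o - o\right) = o + o^{2} \cdot 0 = o + 0 = o$)
$q{\left(-10 \right)} 43 + b{\left(12 \right)} = 11 \cdot 43 + 12 = 473 + 12 = 485$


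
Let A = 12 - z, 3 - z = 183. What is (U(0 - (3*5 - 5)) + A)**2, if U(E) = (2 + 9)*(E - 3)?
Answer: 2401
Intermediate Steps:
z = -180 (z = 3 - 1*183 = 3 - 183 = -180)
A = 192 (A = 12 - 1*(-180) = 12 + 180 = 192)
U(E) = -33 + 11*E (U(E) = 11*(-3 + E) = -33 + 11*E)
(U(0 - (3*5 - 5)) + A)**2 = ((-33 + 11*(0 - (3*5 - 5))) + 192)**2 = ((-33 + 11*(0 - (15 - 5))) + 192)**2 = ((-33 + 11*(0 - 1*10)) + 192)**2 = ((-33 + 11*(0 - 10)) + 192)**2 = ((-33 + 11*(-10)) + 192)**2 = ((-33 - 110) + 192)**2 = (-143 + 192)**2 = 49**2 = 2401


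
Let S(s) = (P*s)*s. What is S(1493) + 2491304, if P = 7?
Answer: 18094647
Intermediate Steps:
S(s) = 7*s² (S(s) = (7*s)*s = 7*s²)
S(1493) + 2491304 = 7*1493² + 2491304 = 7*2229049 + 2491304 = 15603343 + 2491304 = 18094647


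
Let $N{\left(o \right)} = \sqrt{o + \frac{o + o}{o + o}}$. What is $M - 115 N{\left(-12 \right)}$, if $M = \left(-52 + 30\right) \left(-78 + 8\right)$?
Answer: $1540 - 115 i \sqrt{11} \approx 1540.0 - 381.41 i$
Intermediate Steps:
$M = 1540$ ($M = \left(-22\right) \left(-70\right) = 1540$)
$N{\left(o \right)} = \sqrt{1 + o}$ ($N{\left(o \right)} = \sqrt{o + \frac{2 o}{2 o}} = \sqrt{o + 2 o \frac{1}{2 o}} = \sqrt{o + 1} = \sqrt{1 + o}$)
$M - 115 N{\left(-12 \right)} = 1540 - 115 \sqrt{1 - 12} = 1540 - 115 \sqrt{-11} = 1540 - 115 i \sqrt{11}$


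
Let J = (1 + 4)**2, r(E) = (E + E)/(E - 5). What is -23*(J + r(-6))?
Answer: -6601/11 ≈ -600.09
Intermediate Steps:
r(E) = 2*E/(-5 + E) (r(E) = (2*E)/(-5 + E) = 2*E/(-5 + E))
J = 25 (J = 5**2 = 25)
-23*(J + r(-6)) = -23*(25 + 2*(-6)/(-5 - 6)) = -23*(25 + 2*(-6)/(-11)) = -23*(25 + 2*(-6)*(-1/11)) = -23*(25 + 12/11) = -23*287/11 = -6601/11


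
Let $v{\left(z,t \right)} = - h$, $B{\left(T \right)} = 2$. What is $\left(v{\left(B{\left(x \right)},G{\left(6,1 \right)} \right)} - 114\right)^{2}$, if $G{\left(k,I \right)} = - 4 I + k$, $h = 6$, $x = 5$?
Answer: $14400$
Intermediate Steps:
$G{\left(k,I \right)} = k - 4 I$
$v{\left(z,t \right)} = -6$ ($v{\left(z,t \right)} = \left(-1\right) 6 = -6$)
$\left(v{\left(B{\left(x \right)},G{\left(6,1 \right)} \right)} - 114\right)^{2} = \left(-6 - 114\right)^{2} = \left(-120\right)^{2} = 14400$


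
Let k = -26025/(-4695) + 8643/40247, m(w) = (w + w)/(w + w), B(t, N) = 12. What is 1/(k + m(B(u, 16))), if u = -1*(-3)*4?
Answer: 12597311/85131115 ≈ 0.14798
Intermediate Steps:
u = 12 (u = 3*4 = 12)
m(w) = 1 (m(w) = (2*w)/((2*w)) = (2*w)*(1/(2*w)) = 1)
k = 72533804/12597311 (k = -26025*(-1/4695) + 8643*(1/40247) = 1735/313 + 8643/40247 = 72533804/12597311 ≈ 5.7579)
1/(k + m(B(u, 16))) = 1/(72533804/12597311 + 1) = 1/(85131115/12597311) = 12597311/85131115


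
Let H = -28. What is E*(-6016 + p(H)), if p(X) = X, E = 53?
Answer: -320332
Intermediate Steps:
E*(-6016 + p(H)) = 53*(-6016 - 28) = 53*(-6044) = -320332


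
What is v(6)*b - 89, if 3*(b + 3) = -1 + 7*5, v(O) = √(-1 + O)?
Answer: -89 + 25*√5/3 ≈ -70.366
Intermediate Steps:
b = 25/3 (b = -3 + (-1 + 7*5)/3 = -3 + (-1 + 35)/3 = -3 + (⅓)*34 = -3 + 34/3 = 25/3 ≈ 8.3333)
v(6)*b - 89 = √(-1 + 6)*(25/3) - 89 = √5*(25/3) - 89 = 25*√5/3 - 89 = -89 + 25*√5/3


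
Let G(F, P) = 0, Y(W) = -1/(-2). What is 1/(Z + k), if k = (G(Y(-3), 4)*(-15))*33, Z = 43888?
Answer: 1/43888 ≈ 2.2785e-5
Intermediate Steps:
Y(W) = ½ (Y(W) = -1*(-½) = ½)
k = 0 (k = (0*(-15))*33 = 0*33 = 0)
1/(Z + k) = 1/(43888 + 0) = 1/43888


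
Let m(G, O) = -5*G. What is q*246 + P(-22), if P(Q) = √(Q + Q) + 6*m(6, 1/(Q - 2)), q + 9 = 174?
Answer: 40410 + 2*I*√11 ≈ 40410.0 + 6.6332*I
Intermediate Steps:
q = 165 (q = -9 + 174 = 165)
P(Q) = -180 + √2*√Q (P(Q) = √(Q + Q) + 6*(-5*6) = √(2*Q) + 6*(-30) = √2*√Q - 180 = -180 + √2*√Q)
q*246 + P(-22) = 165*246 + (-180 + √2*√(-22)) = 40590 + (-180 + √2*(I*√22)) = 40590 + (-180 + 2*I*√11) = 40410 + 2*I*√11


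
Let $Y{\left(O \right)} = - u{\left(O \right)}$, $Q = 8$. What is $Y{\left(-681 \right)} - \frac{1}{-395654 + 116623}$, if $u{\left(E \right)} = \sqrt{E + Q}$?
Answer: $\frac{1}{279031} - i \sqrt{673} \approx 3.5838 \cdot 10^{-6} - 25.942 i$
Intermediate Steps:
$u{\left(E \right)} = \sqrt{8 + E}$ ($u{\left(E \right)} = \sqrt{E + 8} = \sqrt{8 + E}$)
$Y{\left(O \right)} = - \sqrt{8 + O}$
$Y{\left(-681 \right)} - \frac{1}{-395654 + 116623} = - \sqrt{8 - 681} - \frac{1}{-395654 + 116623} = - \sqrt{-673} - \frac{1}{-279031} = - i \sqrt{673} - - \frac{1}{279031} = - i \sqrt{673} + \frac{1}{279031} = \frac{1}{279031} - i \sqrt{673}$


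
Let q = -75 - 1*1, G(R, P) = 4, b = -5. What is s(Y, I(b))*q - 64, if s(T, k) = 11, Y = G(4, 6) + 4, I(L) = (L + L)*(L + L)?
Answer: -900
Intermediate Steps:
I(L) = 4*L² (I(L) = (2*L)*(2*L) = 4*L²)
Y = 8 (Y = 4 + 4 = 8)
q = -76 (q = -75 - 1 = -76)
s(Y, I(b))*q - 64 = 11*(-76) - 64 = -836 - 64 = -900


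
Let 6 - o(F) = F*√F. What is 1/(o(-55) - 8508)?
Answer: -8502/72450379 - 55*I*√55/72450379 ≈ -0.00011735 - 5.6299e-6*I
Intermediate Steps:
o(F) = 6 - F^(3/2) (o(F) = 6 - F*√F = 6 - F^(3/2))
1/(o(-55) - 8508) = 1/((6 - (-55)^(3/2)) - 8508) = 1/((6 - (-55)*I*√55) - 8508) = 1/((6 + 55*I*√55) - 8508) = 1/(-8502 + 55*I*√55)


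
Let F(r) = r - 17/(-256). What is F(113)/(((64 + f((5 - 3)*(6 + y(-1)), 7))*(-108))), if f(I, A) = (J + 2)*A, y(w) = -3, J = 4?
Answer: -28945/2930688 ≈ -0.0098765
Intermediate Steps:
f(I, A) = 6*A (f(I, A) = (4 + 2)*A = 6*A)
F(r) = 17/256 + r (F(r) = r - 17*(-1/256) = r + 17/256 = 17/256 + r)
F(113)/(((64 + f((5 - 3)*(6 + y(-1)), 7))*(-108))) = (17/256 + 113)/(((64 + 6*7)*(-108))) = 28945/(256*(((64 + 42)*(-108)))) = 28945/(256*((106*(-108)))) = (28945/256)/(-11448) = (28945/256)*(-1/11448) = -28945/2930688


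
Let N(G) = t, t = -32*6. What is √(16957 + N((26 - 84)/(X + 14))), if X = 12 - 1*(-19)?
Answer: √16765 ≈ 129.48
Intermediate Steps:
t = -192
X = 31 (X = 12 + 19 = 31)
N(G) = -192
√(16957 + N((26 - 84)/(X + 14))) = √(16957 - 192) = √16765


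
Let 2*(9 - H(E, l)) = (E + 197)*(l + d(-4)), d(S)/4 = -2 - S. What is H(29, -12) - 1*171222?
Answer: -170761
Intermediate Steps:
d(S) = -8 - 4*S (d(S) = 4*(-2 - S) = -8 - 4*S)
H(E, l) = 9 - (8 + l)*(197 + E)/2 (H(E, l) = 9 - (E + 197)*(l + (-8 - 4*(-4)))/2 = 9 - (197 + E)*(l + (-8 + 16))/2 = 9 - (197 + E)*(l + 8)/2 = 9 - (197 + E)*(8 + l)/2 = 9 - (8 + l)*(197 + E)/2)
H(29, -12) - 1*171222 = (-779 - 4*29 - 197/2*(-12) - ½*29*(-12)) - 1*171222 = (-779 - 116 + 1182 + 174) - 171222 = 461 - 171222 = -170761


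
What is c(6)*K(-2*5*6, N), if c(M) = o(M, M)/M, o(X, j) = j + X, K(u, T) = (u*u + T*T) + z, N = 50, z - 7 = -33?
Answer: 12148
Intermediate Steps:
z = -26 (z = 7 - 33 = -26)
K(u, T) = -26 + T² + u² (K(u, T) = (u*u + T*T) - 26 = (u² + T²) - 26 = (T² + u²) - 26 = -26 + T² + u²)
o(X, j) = X + j
c(M) = 2 (c(M) = (M + M)/M = (2*M)/M = 2)
c(6)*K(-2*5*6, N) = 2*(-26 + 50² + (-2*5*6)²) = 2*(-26 + 2500 + (-10*6)²) = 2*(-26 + 2500 + (-60)²) = 2*(-26 + 2500 + 3600) = 2*6074 = 12148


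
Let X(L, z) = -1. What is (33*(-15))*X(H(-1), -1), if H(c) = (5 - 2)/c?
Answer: 495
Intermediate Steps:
H(c) = 3/c
(33*(-15))*X(H(-1), -1) = (33*(-15))*(-1) = -495*(-1) = 495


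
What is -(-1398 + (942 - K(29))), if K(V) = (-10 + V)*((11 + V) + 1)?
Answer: 1235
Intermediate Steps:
K(V) = (-10 + V)*(12 + V)
-(-1398 + (942 - K(29))) = -(-1398 + (942 - (-120 + 29² + 2*29))) = -(-1398 + (942 - (-120 + 841 + 58))) = -(-1398 + (942 - 1*779)) = -(-1398 + (942 - 779)) = -(-1398 + 163) = -1*(-1235) = 1235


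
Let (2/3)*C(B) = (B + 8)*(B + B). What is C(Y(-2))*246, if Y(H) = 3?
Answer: 24354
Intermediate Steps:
C(B) = 3*B*(8 + B) (C(B) = 3*((B + 8)*(B + B))/2 = 3*((8 + B)*(2*B))/2 = 3*(2*B*(8 + B))/2 = 3*B*(8 + B))
C(Y(-2))*246 = (3*3*(8 + 3))*246 = (3*3*11)*246 = 99*246 = 24354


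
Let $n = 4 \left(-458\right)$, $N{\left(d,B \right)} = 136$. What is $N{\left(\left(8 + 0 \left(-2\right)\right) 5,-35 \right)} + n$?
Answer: $-1696$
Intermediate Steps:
$n = -1832$
$N{\left(\left(8 + 0 \left(-2\right)\right) 5,-35 \right)} + n = 136 - 1832 = -1696$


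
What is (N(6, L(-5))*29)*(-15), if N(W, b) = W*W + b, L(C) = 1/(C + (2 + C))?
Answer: -124845/8 ≈ -15606.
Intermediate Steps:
L(C) = 1/(2 + 2*C)
N(W, b) = b + W² (N(W, b) = W² + b = b + W²)
(N(6, L(-5))*29)*(-15) = ((1/(2*(1 - 5)) + 6²)*29)*(-15) = (((½)/(-4) + 36)*29)*(-15) = (((½)*(-¼) + 36)*29)*(-15) = ((-⅛ + 36)*29)*(-15) = ((287/8)*29)*(-15) = (8323/8)*(-15) = -124845/8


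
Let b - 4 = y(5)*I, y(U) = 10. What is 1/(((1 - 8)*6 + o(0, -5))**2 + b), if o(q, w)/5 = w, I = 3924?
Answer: 1/43733 ≈ 2.2866e-5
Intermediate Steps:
o(q, w) = 5*w
b = 39244 (b = 4 + 10*3924 = 4 + 39240 = 39244)
1/(((1 - 8)*6 + o(0, -5))**2 + b) = 1/(((1 - 8)*6 + 5*(-5))**2 + 39244) = 1/((-7*6 - 25)**2 + 39244) = 1/((-42 - 25)**2 + 39244) = 1/((-67)**2 + 39244) = 1/(4489 + 39244) = 1/43733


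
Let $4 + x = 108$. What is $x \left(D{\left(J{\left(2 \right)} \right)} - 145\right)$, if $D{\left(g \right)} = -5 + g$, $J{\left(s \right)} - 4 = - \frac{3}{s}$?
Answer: $-15340$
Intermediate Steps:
$J{\left(s \right)} = 4 - \frac{3}{s}$
$x = 104$ ($x = -4 + 108 = 104$)
$x \left(D{\left(J{\left(2 \right)} \right)} - 145\right) = 104 \left(\left(-5 + \left(4 - \frac{3}{2}\right)\right) - 145\right) = 104 \left(\left(-5 + \frac{5}{2}\right) - 145\right) = 104 \left(- \frac{5}{2} - 145\right) = 104 \left(- \frac{295}{2}\right) = -15340$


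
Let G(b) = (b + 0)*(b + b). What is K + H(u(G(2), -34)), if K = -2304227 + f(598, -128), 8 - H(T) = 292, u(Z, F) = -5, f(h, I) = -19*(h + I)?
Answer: -2313441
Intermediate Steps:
f(h, I) = -19*I - 19*h (f(h, I) = -19*(I + h) = -19*I - 19*h)
G(b) = 2*b² (G(b) = b*(2*b) = 2*b²)
H(T) = -284 (H(T) = 8 - 1*292 = 8 - 292 = -284)
K = -2313157 (K = -2304227 + (-19*(-128) - 19*598) = -2304227 + (2432 - 11362) = -2304227 - 8930 = -2313157)
K + H(u(G(2), -34)) = -2313157 - 284 = -2313441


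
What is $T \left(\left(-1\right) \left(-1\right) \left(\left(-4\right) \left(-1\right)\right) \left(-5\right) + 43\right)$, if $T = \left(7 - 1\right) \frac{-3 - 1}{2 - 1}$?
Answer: $-552$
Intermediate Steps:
$T = -24$ ($T = 6 \left(- \frac{4}{1}\right) = 6 \left(\left(-4\right) 1\right) = 6 \left(-4\right) = -24$)
$T \left(\left(-1\right) \left(-1\right) \left(\left(-4\right) \left(-1\right)\right) \left(-5\right) + 43\right) = - 24 \left(\left(-1\right) \left(-1\right) \left(\left(-4\right) \left(-1\right)\right) \left(-5\right) + 43\right) = - 24 \left(1 \cdot 4 \left(-5\right) + 43\right) = - 24 \left(4 \left(-5\right) + 43\right) = - 24 \left(-20 + 43\right) = \left(-24\right) 23 = -552$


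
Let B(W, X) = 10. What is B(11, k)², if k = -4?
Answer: 100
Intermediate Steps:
B(11, k)² = 10² = 100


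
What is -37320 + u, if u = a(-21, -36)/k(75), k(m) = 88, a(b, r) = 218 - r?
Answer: -1641953/44 ≈ -37317.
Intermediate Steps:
u = 127/44 (u = (218 - 1*(-36))/88 = (218 + 36)*(1/88) = 254*(1/88) = 127/44 ≈ 2.8864)
-37320 + u = -37320 + 127/44 = -1641953/44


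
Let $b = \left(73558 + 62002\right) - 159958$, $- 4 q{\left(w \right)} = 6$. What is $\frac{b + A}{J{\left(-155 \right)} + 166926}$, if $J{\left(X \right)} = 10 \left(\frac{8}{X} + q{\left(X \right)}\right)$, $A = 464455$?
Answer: $\frac{13641767}{5174225} \approx 2.6365$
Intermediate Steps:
$q{\left(w \right)} = - \frac{3}{2}$ ($q{\left(w \right)} = \left(- \frac{1}{4}\right) 6 = - \frac{3}{2}$)
$b = -24398$ ($b = 135560 - 159958 = -24398$)
$J{\left(X \right)} = -15 + \frac{80}{X}$ ($J{\left(X \right)} = 10 \left(\frac{8}{X} - \frac{3}{2}\right) = 10 \left(- \frac{3}{2} + \frac{8}{X}\right) = -15 + \frac{80}{X}$)
$\frac{b + A}{J{\left(-155 \right)} + 166926} = \frac{-24398 + 464455}{\left(-15 + \frac{80}{-155}\right) + 166926} = \frac{440057}{\left(-15 + 80 \left(- \frac{1}{155}\right)\right) + 166926} = \frac{440057}{\left(-15 - \frac{16}{31}\right) + 166926} = \frac{440057}{- \frac{481}{31} + 166926} = \frac{440057}{\frac{5174225}{31}} = 440057 \cdot \frac{31}{5174225} = \frac{13641767}{5174225}$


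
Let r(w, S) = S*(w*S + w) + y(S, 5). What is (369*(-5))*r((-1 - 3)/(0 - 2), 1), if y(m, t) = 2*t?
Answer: -25830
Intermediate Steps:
r(w, S) = 10 + S*(w + S*w) (r(w, S) = S*(w*S + w) + 2*5 = S*(S*w + w) + 10 = S*(w + S*w) + 10 = 10 + S*(w + S*w))
(369*(-5))*r((-1 - 3)/(0 - 2), 1) = (369*(-5))*(10 + 1*((-1 - 3)/(0 - 2)) + ((-1 - 3)/(0 - 2))*1²) = -1845*(10 + 1*(-4/(-2)) - 4/(-2)*1) = -1845*(10 + 1*(-4*(-½)) - 4*(-½)*1) = -1845*(10 + 1*2 + 2*1) = -1845*(10 + 2 + 2) = -1845*14 = -25830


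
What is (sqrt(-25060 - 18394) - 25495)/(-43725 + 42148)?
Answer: 25495/1577 - I*sqrt(43454)/1577 ≈ 16.167 - 0.13219*I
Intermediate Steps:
(sqrt(-25060 - 18394) - 25495)/(-43725 + 42148) = (sqrt(-43454) - 25495)/(-1577) = (I*sqrt(43454) - 25495)*(-1/1577) = (-25495 + I*sqrt(43454))*(-1/1577) = 25495/1577 - I*sqrt(43454)/1577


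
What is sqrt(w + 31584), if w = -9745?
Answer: sqrt(21839) ≈ 147.78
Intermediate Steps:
sqrt(w + 31584) = sqrt(-9745 + 31584) = sqrt(21839)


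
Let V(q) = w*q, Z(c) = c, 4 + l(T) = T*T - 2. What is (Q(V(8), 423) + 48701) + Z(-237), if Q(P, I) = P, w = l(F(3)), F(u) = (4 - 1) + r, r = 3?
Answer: 48704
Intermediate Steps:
F(u) = 6 (F(u) = (4 - 1) + 3 = 3 + 3 = 6)
l(T) = -6 + T² (l(T) = -4 + (T*T - 2) = -4 + (T² - 2) = -4 + (-2 + T²) = -6 + T²)
w = 30 (w = -6 + 6² = -6 + 36 = 30)
V(q) = 30*q
(Q(V(8), 423) + 48701) + Z(-237) = (30*8 + 48701) - 237 = (240 + 48701) - 237 = 48941 - 237 = 48704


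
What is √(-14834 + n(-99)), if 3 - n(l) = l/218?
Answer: I*√704806862/218 ≈ 121.78*I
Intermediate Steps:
n(l) = 3 - l/218
√(-14834 + n(-99)) = √(-14834 + (3 - 1/218*(-99))) = √(-14834 + (3 + 99/218)) = √(-14834 + 753/218) = √(-3233059/218) = I*√704806862/218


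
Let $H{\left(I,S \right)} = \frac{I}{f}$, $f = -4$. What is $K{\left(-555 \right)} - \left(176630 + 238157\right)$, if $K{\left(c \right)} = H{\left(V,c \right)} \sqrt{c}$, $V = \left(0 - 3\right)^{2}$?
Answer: $-414787 - \frac{9 i \sqrt{555}}{4} \approx -4.1479 \cdot 10^{5} - 53.006 i$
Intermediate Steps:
$V = 9$ ($V = \left(-3\right)^{2} = 9$)
$H{\left(I,S \right)} = - \frac{I}{4}$ ($H{\left(I,S \right)} = \frac{I}{-4} = I \left(- \frac{1}{4}\right) = - \frac{I}{4}$)
$K{\left(c \right)} = - \frac{9 \sqrt{c}}{4}$ ($K{\left(c \right)} = \left(- \frac{1}{4}\right) 9 \sqrt{c} = - \frac{9 \sqrt{c}}{4}$)
$K{\left(-555 \right)} - \left(176630 + 238157\right) = - \frac{9 \sqrt{-555}}{4} - \left(176630 + 238157\right) = - \frac{9 i \sqrt{555}}{4} - 414787 = -414787 - \frac{9 i \sqrt{555}}{4}$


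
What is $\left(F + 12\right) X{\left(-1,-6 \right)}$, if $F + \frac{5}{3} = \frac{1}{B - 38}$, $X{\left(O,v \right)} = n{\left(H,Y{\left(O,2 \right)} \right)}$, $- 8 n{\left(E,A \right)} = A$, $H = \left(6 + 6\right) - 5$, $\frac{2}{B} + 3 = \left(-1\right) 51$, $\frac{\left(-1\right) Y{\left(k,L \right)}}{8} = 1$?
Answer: $\frac{31756}{3081} \approx 10.307$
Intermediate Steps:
$Y{\left(k,L \right)} = -8$ ($Y{\left(k,L \right)} = \left(-8\right) 1 = -8$)
$B = - \frac{1}{27}$ ($B = \frac{2}{-3 - 51} = \frac{2}{-54} = 2 \left(- \frac{1}{54}\right) = - \frac{1}{27} \approx -0.037037$)
$H = 7$ ($H = 12 - 5 = 7$)
$n{\left(E,A \right)} = - \frac{A}{8}$
$X{\left(O,v \right)} = 1$ ($X{\left(O,v \right)} = \left(- \frac{1}{8}\right) \left(-8\right) = 1$)
$F = - \frac{5216}{3081}$ ($F = - \frac{5}{3} + \frac{1}{- \frac{1}{27} - 38} = - \frac{5}{3} + \frac{1}{- \frac{1027}{27}} = - \frac{5}{3} - \frac{27}{1027} = - \frac{5216}{3081} \approx -1.693$)
$\left(F + 12\right) X{\left(-1,-6 \right)} = \left(- \frac{5216}{3081} + 12\right) 1 = \frac{31756}{3081} \cdot 1 = \frac{31756}{3081}$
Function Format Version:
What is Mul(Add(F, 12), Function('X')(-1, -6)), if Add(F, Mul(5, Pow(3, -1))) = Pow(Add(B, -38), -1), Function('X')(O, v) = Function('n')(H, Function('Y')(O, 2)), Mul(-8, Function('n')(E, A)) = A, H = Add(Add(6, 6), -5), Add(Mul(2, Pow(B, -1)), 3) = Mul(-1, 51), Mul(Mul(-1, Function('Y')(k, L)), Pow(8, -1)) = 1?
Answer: Rational(31756, 3081) ≈ 10.307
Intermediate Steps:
Function('Y')(k, L) = -8 (Function('Y')(k, L) = Mul(-8, 1) = -8)
B = Rational(-1, 27) (B = Mul(2, Pow(Add(-3, Mul(-1, 51)), -1)) = Mul(2, Pow(Add(-3, -51), -1)) = Mul(2, Pow(-54, -1)) = Mul(2, Rational(-1, 54)) = Rational(-1, 27) ≈ -0.037037)
H = 7 (H = Add(12, -5) = 7)
Function('n')(E, A) = Mul(Rational(-1, 8), A)
Function('X')(O, v) = 1 (Function('X')(O, v) = Mul(Rational(-1, 8), -8) = 1)
F = Rational(-5216, 3081) (F = Add(Rational(-5, 3), Pow(Add(Rational(-1, 27), -38), -1)) = Add(Rational(-5, 3), Pow(Rational(-1027, 27), -1)) = Add(Rational(-5, 3), Rational(-27, 1027)) = Rational(-5216, 3081) ≈ -1.6930)
Mul(Add(F, 12), Function('X')(-1, -6)) = Mul(Add(Rational(-5216, 3081), 12), 1) = Mul(Rational(31756, 3081), 1) = Rational(31756, 3081)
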